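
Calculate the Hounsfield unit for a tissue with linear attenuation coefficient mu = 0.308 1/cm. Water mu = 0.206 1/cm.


HU = ((mu_tissue - mu_water) / mu_water) * 1000
HU = ((0.308 - 0.206) / 0.206) * 1000
HU = 495.1


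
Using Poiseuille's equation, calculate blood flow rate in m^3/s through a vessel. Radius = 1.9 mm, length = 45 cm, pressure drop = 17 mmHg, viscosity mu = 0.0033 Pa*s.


Q = pi*r^4*dP / (8*mu*L)
r = 0.0019 m, L = 0.45 m
dP = 17 mmHg = 2266.474 Pa
Q = 7.8109e-06 m^3/s


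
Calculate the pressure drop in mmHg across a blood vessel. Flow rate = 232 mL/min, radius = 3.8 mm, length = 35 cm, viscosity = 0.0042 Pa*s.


dP = 8*mu*L*Q / (pi*r^4)
Q = 232 mL/min = 3.86667e-06 m^3/s
dP = 69.4161 Pa = 69.4161 / 133.322 mmHg = 0.5207 mmHg


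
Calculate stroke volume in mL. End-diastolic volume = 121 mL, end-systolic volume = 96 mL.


SV = EDV - ESV
SV = 121 - 96
SV = 25 mL


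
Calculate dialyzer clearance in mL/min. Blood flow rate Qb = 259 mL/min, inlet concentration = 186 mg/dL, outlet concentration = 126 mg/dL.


K = Qb * (Cb_in - Cb_out) / Cb_in
K = 259 * (186 - 126) / 186
K = 83.55 mL/min


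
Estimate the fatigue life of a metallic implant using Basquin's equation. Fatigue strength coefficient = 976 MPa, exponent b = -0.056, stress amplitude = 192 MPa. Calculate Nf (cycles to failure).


sigma_a = sigma_f' * (2Nf)^b
2Nf = (sigma_a/sigma_f')^(1/b)
2Nf = (192/976)^(1/-0.056)
2Nf = 4.0718918e+12
Nf = 2.0359e+12


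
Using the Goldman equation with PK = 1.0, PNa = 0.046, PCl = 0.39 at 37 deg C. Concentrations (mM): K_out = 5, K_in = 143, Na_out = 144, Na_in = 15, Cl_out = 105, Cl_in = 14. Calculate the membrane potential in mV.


Vm = (RT/F)*ln((PK*Ko + PNa*Nao + PCl*Cli)/(PK*Ki + PNa*Nai + PCl*Clo))
Numer = 17.084, Denom = 184.64
Vm = -63.61 mV


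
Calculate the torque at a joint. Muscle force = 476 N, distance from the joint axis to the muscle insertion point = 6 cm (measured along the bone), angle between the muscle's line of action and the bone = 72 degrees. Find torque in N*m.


Torque = F * d * sin(theta)   (moment arm = d*sin(theta))
d = 6 cm = 0.06 m
Torque = 476 * 0.06 * sin(72)
Torque = 27.16 N*m


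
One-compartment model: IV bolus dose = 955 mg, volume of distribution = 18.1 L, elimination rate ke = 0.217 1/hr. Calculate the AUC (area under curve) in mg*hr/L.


C0 = Dose/Vd = 955/18.1 = 52.7624 mg/L
AUC = C0/ke = 52.7624/0.217
AUC = 243.1 mg*hr/L


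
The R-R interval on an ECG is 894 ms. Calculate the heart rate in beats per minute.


HR = 60 / RR_interval(s)
RR = 894 ms = 0.894 s
HR = 60 / 0.894 = 67.11 bpm


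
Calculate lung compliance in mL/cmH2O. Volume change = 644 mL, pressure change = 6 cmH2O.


C = dV / dP
C = 644 / 6
C = 107.3 mL/cmH2O


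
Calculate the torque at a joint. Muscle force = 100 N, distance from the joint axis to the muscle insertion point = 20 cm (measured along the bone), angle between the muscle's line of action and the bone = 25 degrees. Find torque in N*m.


Torque = F * d * sin(theta)   (moment arm = d*sin(theta))
d = 20 cm = 0.2 m
Torque = 100 * 0.2 * sin(25)
Torque = 8.452 N*m


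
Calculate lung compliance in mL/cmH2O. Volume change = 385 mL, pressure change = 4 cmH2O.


C = dV / dP
C = 385 / 4
C = 96.25 mL/cmH2O


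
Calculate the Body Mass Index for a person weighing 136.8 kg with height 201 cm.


BMI = weight / height^2
height = 201 cm = 2.01 m
BMI = 136.8 / 2.01^2
BMI = 33.86 kg/m^2


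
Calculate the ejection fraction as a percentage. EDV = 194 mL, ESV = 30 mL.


SV = EDV - ESV = 194 - 30 = 164 mL
EF = SV/EDV * 100 = 164/194 * 100
EF = 84.54%


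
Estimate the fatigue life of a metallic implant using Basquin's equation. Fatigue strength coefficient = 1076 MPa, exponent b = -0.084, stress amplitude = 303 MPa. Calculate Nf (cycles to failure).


sigma_a = sigma_f' * (2Nf)^b
2Nf = (sigma_a/sigma_f')^(1/b)
2Nf = (303/1076)^(1/-0.084)
2Nf = 3564671.9
Nf = 1.7823e+06


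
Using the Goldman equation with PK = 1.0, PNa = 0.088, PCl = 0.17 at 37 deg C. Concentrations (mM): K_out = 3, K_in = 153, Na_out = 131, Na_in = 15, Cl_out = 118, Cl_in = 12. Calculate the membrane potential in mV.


Vm = (RT/F)*ln((PK*Ko + PNa*Nao + PCl*Cli)/(PK*Ki + PNa*Nai + PCl*Clo))
Numer = 16.568, Denom = 174.38
Vm = -62.9 mV


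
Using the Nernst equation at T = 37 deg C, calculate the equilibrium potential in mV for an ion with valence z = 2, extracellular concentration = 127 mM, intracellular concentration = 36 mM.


E = (RT/(zF)) * ln(C_out/C_in)
T = 37 + 273.15 = 310.15 K
E = (8.314 * 310.15 / (2 * 96485)) * ln(127/36)
E = 16.85 mV


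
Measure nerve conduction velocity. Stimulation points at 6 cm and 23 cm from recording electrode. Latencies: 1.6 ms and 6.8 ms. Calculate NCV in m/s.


Distance = (23 - 6) / 100 = 0.17 m
dt = (6.8 - 1.6) / 1000 = 0.0052 s
NCV = dist / dt = 32.69 m/s


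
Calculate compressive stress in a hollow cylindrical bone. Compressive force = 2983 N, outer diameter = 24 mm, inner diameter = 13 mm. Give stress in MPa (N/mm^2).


A = pi*(r_o^2 - r_i^2)
r_o = 12 mm, r_i = 6.5 mm
A = 319.657 mm^2
sigma = F/A = 2983 / 319.657
sigma = 9.332 MPa


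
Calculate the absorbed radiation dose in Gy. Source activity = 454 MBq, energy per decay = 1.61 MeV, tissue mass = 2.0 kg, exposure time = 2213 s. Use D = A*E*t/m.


A = 454 MBq = 4.5400e+08 Bq
E = 1.61 MeV = 2.57922e-13 J
D = A*E*t/m = 4.5400e+08*2.57922e-13*2213/2.0
D = 0.1296 Gy


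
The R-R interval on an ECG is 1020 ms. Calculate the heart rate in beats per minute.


HR = 60 / RR_interval(s)
RR = 1020 ms = 1.02 s
HR = 60 / 1.02 = 58.82 bpm


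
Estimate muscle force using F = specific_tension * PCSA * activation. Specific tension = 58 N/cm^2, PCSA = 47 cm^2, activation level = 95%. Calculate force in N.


F = sigma * PCSA * activation
F = 58 * 47 * 0.95
F = 2590 N


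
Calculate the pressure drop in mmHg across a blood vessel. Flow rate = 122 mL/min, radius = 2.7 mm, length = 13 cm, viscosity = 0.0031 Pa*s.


dP = 8*mu*L*Q / (pi*r^4)
Q = 122 mL/min = 2.03333e-06 m^3/s
dP = 39.2643 Pa = 39.2643 / 133.322 mmHg = 0.2945 mmHg


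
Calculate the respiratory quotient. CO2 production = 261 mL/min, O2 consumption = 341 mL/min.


RQ = VCO2 / VO2
RQ = 261 / 341
RQ = 0.7654


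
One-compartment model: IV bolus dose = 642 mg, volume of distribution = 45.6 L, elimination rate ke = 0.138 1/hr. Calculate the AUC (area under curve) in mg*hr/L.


C0 = Dose/Vd = 642/45.6 = 14.0789 mg/L
AUC = C0/ke = 14.0789/0.138
AUC = 102 mg*hr/L


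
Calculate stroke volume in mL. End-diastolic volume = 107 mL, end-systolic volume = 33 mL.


SV = EDV - ESV
SV = 107 - 33
SV = 74 mL


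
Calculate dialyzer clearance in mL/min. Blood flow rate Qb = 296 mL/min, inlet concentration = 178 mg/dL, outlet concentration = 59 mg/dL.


K = Qb * (Cb_in - Cb_out) / Cb_in
K = 296 * (178 - 59) / 178
K = 197.9 mL/min


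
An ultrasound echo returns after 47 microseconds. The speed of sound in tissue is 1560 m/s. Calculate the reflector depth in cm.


depth = c * t / 2
t = 47 us = 4.7000e-05 s
depth = 1560 * 4.7000e-05 / 2
depth = 0.03666 m = 3.666 cm


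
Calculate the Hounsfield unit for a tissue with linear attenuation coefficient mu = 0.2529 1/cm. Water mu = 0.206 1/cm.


HU = ((mu_tissue - mu_water) / mu_water) * 1000
HU = ((0.2529 - 0.206) / 0.206) * 1000
HU = 227.7


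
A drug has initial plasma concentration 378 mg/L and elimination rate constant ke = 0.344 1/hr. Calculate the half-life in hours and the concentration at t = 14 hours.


t_half = ln(2) / ke = 0.693147 / 0.344 = 2.015 hr
C(t) = C0 * exp(-ke*t) = 378 * exp(-0.344*14)
C(14) = 3.061 mg/L


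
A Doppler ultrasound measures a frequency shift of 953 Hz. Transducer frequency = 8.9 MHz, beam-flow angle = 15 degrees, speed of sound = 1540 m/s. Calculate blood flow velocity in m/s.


v = fd * c / (2 * f0 * cos(theta))
v = 953 * 1540 / (2 * 8.9000e+06 * cos(15))
v = 0.08536 m/s


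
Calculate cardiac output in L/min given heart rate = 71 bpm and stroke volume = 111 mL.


CO = HR * SV
CO = 71 * 111 / 1000
CO = 7.881 L/min


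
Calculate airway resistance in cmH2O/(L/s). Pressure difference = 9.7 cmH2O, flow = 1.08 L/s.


R = dP / flow
R = 9.7 / 1.08
R = 8.981 cmH2O/(L/s)


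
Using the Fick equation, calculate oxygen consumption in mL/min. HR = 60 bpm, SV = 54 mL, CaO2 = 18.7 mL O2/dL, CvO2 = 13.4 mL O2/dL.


CO = HR*SV = 60*54/1000 = 3.24 L/min
a-v O2 diff = 18.7 - 13.4 = 5.3 mL/dL
VO2 = CO * (CaO2-CvO2) * 10 dL/L
VO2 = 3.24 * 5.3 * 10
VO2 = 171.7 mL/min


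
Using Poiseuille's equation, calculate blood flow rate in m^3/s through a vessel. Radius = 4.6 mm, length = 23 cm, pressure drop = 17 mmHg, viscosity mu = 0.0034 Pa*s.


Q = pi*r^4*dP / (8*mu*L)
r = 0.0046 m, L = 0.23 m
dP = 17 mmHg = 2266.474 Pa
Q = 5.0961e-04 m^3/s


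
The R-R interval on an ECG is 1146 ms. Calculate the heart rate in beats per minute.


HR = 60 / RR_interval(s)
RR = 1146 ms = 1.146 s
HR = 60 / 1.146 = 52.36 bpm


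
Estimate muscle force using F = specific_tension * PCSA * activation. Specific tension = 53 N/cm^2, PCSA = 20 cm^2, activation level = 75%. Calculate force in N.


F = sigma * PCSA * activation
F = 53 * 20 * 0.75
F = 795 N


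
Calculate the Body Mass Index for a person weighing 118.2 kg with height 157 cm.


BMI = weight / height^2
height = 157 cm = 1.57 m
BMI = 118.2 / 1.57^2
BMI = 47.95 kg/m^2


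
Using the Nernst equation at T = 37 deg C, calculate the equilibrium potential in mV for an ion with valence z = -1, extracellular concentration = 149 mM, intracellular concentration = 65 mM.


E = (RT/(zF)) * ln(C_out/C_in)
T = 37 + 273.15 = 310.15 K
E = (8.314 * 310.15 / (-1 * 96485)) * ln(149/65)
E = -22.17 mV


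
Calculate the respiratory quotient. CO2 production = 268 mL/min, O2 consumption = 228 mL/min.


RQ = VCO2 / VO2
RQ = 268 / 228
RQ = 1.175


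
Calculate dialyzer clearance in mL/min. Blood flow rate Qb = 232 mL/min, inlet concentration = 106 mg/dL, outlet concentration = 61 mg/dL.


K = Qb * (Cb_in - Cb_out) / Cb_in
K = 232 * (106 - 61) / 106
K = 98.49 mL/min


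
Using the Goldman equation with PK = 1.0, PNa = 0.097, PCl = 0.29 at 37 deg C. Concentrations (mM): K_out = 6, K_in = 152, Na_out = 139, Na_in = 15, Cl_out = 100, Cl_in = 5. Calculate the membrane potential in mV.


Vm = (RT/F)*ln((PK*Ko + PNa*Nao + PCl*Cli)/(PK*Ki + PNa*Nai + PCl*Clo))
Numer = 20.933, Denom = 182.455
Vm = -57.86 mV


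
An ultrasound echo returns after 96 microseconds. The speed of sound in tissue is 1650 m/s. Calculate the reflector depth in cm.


depth = c * t / 2
t = 96 us = 9.6000e-05 s
depth = 1650 * 9.6000e-05 / 2
depth = 0.0792 m = 7.92 cm


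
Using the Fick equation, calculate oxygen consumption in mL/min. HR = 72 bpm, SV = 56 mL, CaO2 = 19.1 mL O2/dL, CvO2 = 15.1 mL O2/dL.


CO = HR*SV = 72*56/1000 = 4.032 L/min
a-v O2 diff = 19.1 - 15.1 = 4 mL/dL
VO2 = CO * (CaO2-CvO2) * 10 dL/L
VO2 = 4.032 * 4 * 10
VO2 = 161.3 mL/min


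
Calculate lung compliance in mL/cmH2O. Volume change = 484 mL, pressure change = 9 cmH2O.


C = dV / dP
C = 484 / 9
C = 53.78 mL/cmH2O


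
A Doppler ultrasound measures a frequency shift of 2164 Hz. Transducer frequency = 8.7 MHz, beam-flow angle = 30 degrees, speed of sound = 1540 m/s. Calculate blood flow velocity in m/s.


v = fd * c / (2 * f0 * cos(theta))
v = 2164 * 1540 / (2 * 8.7000e+06 * cos(30))
v = 0.2212 m/s


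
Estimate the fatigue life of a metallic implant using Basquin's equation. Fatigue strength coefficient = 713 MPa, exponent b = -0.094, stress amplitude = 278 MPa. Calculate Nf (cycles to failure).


sigma_a = sigma_f' * (2Nf)^b
2Nf = (sigma_a/sigma_f')^(1/b)
2Nf = (278/713)^(1/-0.094)
2Nf = 22466.723
Nf = 1.123e+04


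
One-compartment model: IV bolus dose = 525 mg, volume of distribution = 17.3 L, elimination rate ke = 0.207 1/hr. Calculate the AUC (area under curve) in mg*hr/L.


C0 = Dose/Vd = 525/17.3 = 30.3468 mg/L
AUC = C0/ke = 30.3468/0.207
AUC = 146.6 mg*hr/L


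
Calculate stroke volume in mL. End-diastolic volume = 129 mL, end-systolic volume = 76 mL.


SV = EDV - ESV
SV = 129 - 76
SV = 53 mL


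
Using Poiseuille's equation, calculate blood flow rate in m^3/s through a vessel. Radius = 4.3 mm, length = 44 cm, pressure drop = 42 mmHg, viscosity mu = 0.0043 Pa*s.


Q = pi*r^4*dP / (8*mu*L)
r = 0.0043 m, L = 0.44 m
dP = 42 mmHg = 5599.524 Pa
Q = 3.9734e-04 m^3/s


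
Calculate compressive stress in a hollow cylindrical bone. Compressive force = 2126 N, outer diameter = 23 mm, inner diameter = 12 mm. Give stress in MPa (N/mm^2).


A = pi*(r_o^2 - r_i^2)
r_o = 11.5 mm, r_i = 6 mm
A = 302.378 mm^2
sigma = F/A = 2126 / 302.378
sigma = 7.031 MPa


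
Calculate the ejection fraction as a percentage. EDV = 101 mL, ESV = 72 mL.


SV = EDV - ESV = 101 - 72 = 29 mL
EF = SV/EDV * 100 = 29/101 * 100
EF = 28.71%


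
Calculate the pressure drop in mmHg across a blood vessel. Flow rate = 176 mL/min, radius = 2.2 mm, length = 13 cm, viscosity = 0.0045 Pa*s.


dP = 8*mu*L*Q / (pi*r^4)
Q = 176 mL/min = 2.93333e-06 m^3/s
dP = 186.538 Pa = 186.538 / 133.322 mmHg = 1.399 mmHg


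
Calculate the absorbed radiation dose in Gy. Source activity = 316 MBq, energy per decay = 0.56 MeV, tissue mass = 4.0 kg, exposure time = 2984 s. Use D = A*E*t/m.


A = 316 MBq = 3.1600e+08 Bq
E = 0.56 MeV = 8.9712e-14 J
D = A*E*t/m = 3.1600e+08*8.9712e-14*2984/4.0
D = 0.02115 Gy


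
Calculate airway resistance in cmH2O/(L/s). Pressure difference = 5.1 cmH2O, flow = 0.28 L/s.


R = dP / flow
R = 5.1 / 0.28
R = 18.21 cmH2O/(L/s)


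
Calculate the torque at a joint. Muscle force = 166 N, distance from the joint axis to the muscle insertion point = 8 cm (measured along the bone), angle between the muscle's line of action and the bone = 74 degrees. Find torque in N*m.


Torque = F * d * sin(theta)   (moment arm = d*sin(theta))
d = 8 cm = 0.08 m
Torque = 166 * 0.08 * sin(74)
Torque = 12.77 N*m


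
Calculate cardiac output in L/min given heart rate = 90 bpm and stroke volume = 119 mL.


CO = HR * SV
CO = 90 * 119 / 1000
CO = 10.71 L/min


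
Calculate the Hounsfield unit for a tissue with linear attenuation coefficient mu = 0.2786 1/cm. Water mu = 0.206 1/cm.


HU = ((mu_tissue - mu_water) / mu_water) * 1000
HU = ((0.2786 - 0.206) / 0.206) * 1000
HU = 352.4


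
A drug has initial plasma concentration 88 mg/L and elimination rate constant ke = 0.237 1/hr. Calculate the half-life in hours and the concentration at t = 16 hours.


t_half = ln(2) / ke = 0.693147 / 0.237 = 2.925 hr
C(t) = C0 * exp(-ke*t) = 88 * exp(-0.237*16)
C(16) = 1.984 mg/L


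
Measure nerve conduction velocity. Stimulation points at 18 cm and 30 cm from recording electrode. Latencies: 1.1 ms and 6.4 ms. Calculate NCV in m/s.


Distance = (30 - 18) / 100 = 0.12 m
dt = (6.4 - 1.1) / 1000 = 0.0053 s
NCV = dist / dt = 22.64 m/s


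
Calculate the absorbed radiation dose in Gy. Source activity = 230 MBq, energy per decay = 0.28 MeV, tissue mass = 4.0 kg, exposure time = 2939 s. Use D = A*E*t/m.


A = 230 MBq = 2.3000e+08 Bq
E = 0.28 MeV = 4.4856e-14 J
D = A*E*t/m = 2.3000e+08*4.4856e-14*2939/4.0
D = 0.00758 Gy


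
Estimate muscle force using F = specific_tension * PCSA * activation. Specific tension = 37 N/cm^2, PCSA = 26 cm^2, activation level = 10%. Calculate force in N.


F = sigma * PCSA * activation
F = 37 * 26 * 0.1
F = 96.2 N


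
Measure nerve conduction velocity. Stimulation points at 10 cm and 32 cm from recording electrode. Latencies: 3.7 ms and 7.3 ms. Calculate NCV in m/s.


Distance = (32 - 10) / 100 = 0.22 m
dt = (7.3 - 3.7) / 1000 = 0.0036 s
NCV = dist / dt = 61.11 m/s


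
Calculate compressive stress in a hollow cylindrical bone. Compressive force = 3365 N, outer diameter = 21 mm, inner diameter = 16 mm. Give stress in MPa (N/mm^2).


A = pi*(r_o^2 - r_i^2)
r_o = 10.5 mm, r_i = 8 mm
A = 145.299 mm^2
sigma = F/A = 3365 / 145.299
sigma = 23.16 MPa


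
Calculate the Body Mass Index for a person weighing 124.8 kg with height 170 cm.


BMI = weight / height^2
height = 170 cm = 1.7 m
BMI = 124.8 / 1.7^2
BMI = 43.18 kg/m^2


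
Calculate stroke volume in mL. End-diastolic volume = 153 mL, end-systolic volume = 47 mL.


SV = EDV - ESV
SV = 153 - 47
SV = 106 mL


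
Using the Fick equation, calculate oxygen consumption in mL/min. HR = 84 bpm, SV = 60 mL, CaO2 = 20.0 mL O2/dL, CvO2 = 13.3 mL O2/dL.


CO = HR*SV = 84*60/1000 = 5.04 L/min
a-v O2 diff = 20.0 - 13.3 = 6.7 mL/dL
VO2 = CO * (CaO2-CvO2) * 10 dL/L
VO2 = 5.04 * 6.7 * 10
VO2 = 337.7 mL/min


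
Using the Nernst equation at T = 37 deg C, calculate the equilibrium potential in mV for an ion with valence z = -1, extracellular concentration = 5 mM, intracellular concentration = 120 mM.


E = (RT/(zF)) * ln(C_out/C_in)
T = 37 + 273.15 = 310.15 K
E = (8.314 * 310.15 / (-1 * 96485)) * ln(5/120)
E = 84.93 mV


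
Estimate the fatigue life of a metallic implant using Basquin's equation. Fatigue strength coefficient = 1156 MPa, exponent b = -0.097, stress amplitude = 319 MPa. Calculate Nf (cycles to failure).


sigma_a = sigma_f' * (2Nf)^b
2Nf = (sigma_a/sigma_f')^(1/b)
2Nf = (319/1156)^(1/-0.097)
2Nf = 581580.46
Nf = 2.908e+05


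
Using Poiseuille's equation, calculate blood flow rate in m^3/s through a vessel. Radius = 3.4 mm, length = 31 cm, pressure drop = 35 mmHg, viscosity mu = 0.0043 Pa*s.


Q = pi*r^4*dP / (8*mu*L)
r = 0.0034 m, L = 0.31 m
dP = 35 mmHg = 4666.27 Pa
Q = 1.8370e-04 m^3/s


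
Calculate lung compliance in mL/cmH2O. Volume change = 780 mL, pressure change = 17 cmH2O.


C = dV / dP
C = 780 / 17
C = 45.88 mL/cmH2O


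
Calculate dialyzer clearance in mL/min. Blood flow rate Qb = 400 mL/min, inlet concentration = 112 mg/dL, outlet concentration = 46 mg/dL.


K = Qb * (Cb_in - Cb_out) / Cb_in
K = 400 * (112 - 46) / 112
K = 235.7 mL/min


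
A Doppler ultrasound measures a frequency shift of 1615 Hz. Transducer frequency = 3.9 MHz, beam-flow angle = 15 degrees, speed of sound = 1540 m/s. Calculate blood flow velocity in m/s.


v = fd * c / (2 * f0 * cos(theta))
v = 1615 * 1540 / (2 * 3.9000e+06 * cos(15))
v = 0.3301 m/s


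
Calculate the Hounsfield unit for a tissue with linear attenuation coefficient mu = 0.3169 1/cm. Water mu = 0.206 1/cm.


HU = ((mu_tissue - mu_water) / mu_water) * 1000
HU = ((0.3169 - 0.206) / 0.206) * 1000
HU = 538.3


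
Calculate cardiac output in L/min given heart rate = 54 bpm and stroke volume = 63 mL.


CO = HR * SV
CO = 54 * 63 / 1000
CO = 3.402 L/min


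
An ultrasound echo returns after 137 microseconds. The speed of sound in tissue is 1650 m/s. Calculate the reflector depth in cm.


depth = c * t / 2
t = 137 us = 1.3700e-04 s
depth = 1650 * 1.3700e-04 / 2
depth = 0.113025 m = 11.3025 cm


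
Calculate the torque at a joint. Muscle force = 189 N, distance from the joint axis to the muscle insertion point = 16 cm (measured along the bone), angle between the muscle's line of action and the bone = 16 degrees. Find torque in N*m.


Torque = F * d * sin(theta)   (moment arm = d*sin(theta))
d = 16 cm = 0.16 m
Torque = 189 * 0.16 * sin(16)
Torque = 8.335 N*m


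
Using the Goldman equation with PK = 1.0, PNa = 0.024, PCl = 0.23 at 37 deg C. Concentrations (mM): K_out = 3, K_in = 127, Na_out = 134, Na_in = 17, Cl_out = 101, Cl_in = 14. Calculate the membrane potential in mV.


Vm = (RT/F)*ln((PK*Ko + PNa*Nao + PCl*Cli)/(PK*Ki + PNa*Nai + PCl*Clo))
Numer = 9.436, Denom = 150.638
Vm = -74.04 mV


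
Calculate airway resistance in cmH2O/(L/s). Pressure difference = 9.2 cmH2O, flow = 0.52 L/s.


R = dP / flow
R = 9.2 / 0.52
R = 17.69 cmH2O/(L/s)


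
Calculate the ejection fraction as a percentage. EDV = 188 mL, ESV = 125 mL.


SV = EDV - ESV = 188 - 125 = 63 mL
EF = SV/EDV * 100 = 63/188 * 100
EF = 33.51%


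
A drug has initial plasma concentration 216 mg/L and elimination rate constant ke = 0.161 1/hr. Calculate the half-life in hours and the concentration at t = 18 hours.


t_half = ln(2) / ke = 0.693147 / 0.161 = 4.305 hr
C(t) = C0 * exp(-ke*t) = 216 * exp(-0.161*18)
C(18) = 11.91 mg/L


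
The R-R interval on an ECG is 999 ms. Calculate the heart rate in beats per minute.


HR = 60 / RR_interval(s)
RR = 999 ms = 0.999 s
HR = 60 / 0.999 = 60.06 bpm


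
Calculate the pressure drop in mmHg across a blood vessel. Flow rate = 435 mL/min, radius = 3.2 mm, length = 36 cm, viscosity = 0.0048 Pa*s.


dP = 8*mu*L*Q / (pi*r^4)
Q = 435 mL/min = 7.25e-06 m^3/s
dP = 304.244 Pa = 304.244 / 133.322 mmHg = 2.282 mmHg


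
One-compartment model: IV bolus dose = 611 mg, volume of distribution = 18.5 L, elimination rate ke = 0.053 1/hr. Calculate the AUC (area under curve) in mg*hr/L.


C0 = Dose/Vd = 611/18.5 = 33.027 mg/L
AUC = C0/ke = 33.027/0.053
AUC = 623.2 mg*hr/L


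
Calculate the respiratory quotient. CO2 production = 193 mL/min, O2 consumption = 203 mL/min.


RQ = VCO2 / VO2
RQ = 193 / 203
RQ = 0.9507


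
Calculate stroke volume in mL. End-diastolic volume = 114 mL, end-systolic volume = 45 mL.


SV = EDV - ESV
SV = 114 - 45
SV = 69 mL


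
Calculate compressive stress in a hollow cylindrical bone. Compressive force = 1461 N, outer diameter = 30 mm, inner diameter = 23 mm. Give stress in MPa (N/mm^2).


A = pi*(r_o^2 - r_i^2)
r_o = 15 mm, r_i = 11.5 mm
A = 291.383 mm^2
sigma = F/A = 1461 / 291.383
sigma = 5.014 MPa


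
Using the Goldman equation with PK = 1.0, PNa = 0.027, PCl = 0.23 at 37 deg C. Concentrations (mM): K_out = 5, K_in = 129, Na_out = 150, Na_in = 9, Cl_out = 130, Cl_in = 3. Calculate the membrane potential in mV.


Vm = (RT/F)*ln((PK*Ko + PNa*Nao + PCl*Cli)/(PK*Ki + PNa*Nai + PCl*Clo))
Numer = 9.74, Denom = 159.143
Vm = -74.66 mV


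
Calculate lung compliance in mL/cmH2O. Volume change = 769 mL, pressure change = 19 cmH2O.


C = dV / dP
C = 769 / 19
C = 40.47 mL/cmH2O


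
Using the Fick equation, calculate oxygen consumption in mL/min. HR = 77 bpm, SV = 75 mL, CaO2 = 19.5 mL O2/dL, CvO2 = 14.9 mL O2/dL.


CO = HR*SV = 77*75/1000 = 5.775 L/min
a-v O2 diff = 19.5 - 14.9 = 4.6 mL/dL
VO2 = CO * (CaO2-CvO2) * 10 dL/L
VO2 = 5.775 * 4.6 * 10
VO2 = 265.7 mL/min


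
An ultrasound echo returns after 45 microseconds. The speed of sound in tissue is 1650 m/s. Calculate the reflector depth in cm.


depth = c * t / 2
t = 45 us = 4.5000e-05 s
depth = 1650 * 4.5000e-05 / 2
depth = 0.037125 m = 3.7125 cm


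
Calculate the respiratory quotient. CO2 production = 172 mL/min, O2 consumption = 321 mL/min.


RQ = VCO2 / VO2
RQ = 172 / 321
RQ = 0.5358


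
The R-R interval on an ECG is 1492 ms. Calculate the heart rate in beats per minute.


HR = 60 / RR_interval(s)
RR = 1492 ms = 1.492 s
HR = 60 / 1.492 = 40.21 bpm


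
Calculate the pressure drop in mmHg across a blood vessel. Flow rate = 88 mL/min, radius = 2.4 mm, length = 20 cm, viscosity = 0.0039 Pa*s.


dP = 8*mu*L*Q / (pi*r^4)
Q = 88 mL/min = 1.46667e-06 m^3/s
dP = 87.8056 Pa = 87.8056 / 133.322 mmHg = 0.6586 mmHg


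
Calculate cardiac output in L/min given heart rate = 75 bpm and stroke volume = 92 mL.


CO = HR * SV
CO = 75 * 92 / 1000
CO = 6.9 L/min


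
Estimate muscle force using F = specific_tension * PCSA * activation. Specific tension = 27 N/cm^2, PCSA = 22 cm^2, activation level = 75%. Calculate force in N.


F = sigma * PCSA * activation
F = 27 * 22 * 0.75
F = 445.5 N


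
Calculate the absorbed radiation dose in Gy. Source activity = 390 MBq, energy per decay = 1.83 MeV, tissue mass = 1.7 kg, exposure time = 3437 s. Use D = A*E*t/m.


A = 390 MBq = 3.9000e+08 Bq
E = 1.83 MeV = 2.93166e-13 J
D = A*E*t/m = 3.9000e+08*2.93166e-13*3437/1.7
D = 0.2312 Gy


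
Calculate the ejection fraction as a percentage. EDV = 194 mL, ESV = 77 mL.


SV = EDV - ESV = 194 - 77 = 117 mL
EF = SV/EDV * 100 = 117/194 * 100
EF = 60.31%


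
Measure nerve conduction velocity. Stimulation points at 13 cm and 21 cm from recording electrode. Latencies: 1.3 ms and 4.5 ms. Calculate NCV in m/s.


Distance = (21 - 13) / 100 = 0.08 m
dt = (4.5 - 1.3) / 1000 = 0.0032 s
NCV = dist / dt = 25 m/s


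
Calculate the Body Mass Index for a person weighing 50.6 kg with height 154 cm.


BMI = weight / height^2
height = 154 cm = 1.54 m
BMI = 50.6 / 1.54^2
BMI = 21.34 kg/m^2


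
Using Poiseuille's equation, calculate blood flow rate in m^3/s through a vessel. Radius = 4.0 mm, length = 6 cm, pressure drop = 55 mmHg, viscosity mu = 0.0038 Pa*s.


Q = pi*r^4*dP / (8*mu*L)
r = 0.004 m, L = 0.06 m
dP = 55 mmHg = 7332.71 Pa
Q = 0.003233 m^3/s


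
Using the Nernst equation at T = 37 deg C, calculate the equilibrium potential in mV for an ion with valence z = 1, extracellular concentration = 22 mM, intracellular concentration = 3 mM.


E = (RT/(zF)) * ln(C_out/C_in)
T = 37 + 273.15 = 310.15 K
E = (8.314 * 310.15 / (1 * 96485)) * ln(22/3)
E = 53.25 mV


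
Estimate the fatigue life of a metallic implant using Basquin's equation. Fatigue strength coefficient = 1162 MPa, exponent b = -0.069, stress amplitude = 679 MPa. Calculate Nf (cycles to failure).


sigma_a = sigma_f' * (2Nf)^b
2Nf = (sigma_a/sigma_f')^(1/b)
2Nf = (679/1162)^(1/-0.069)
2Nf = 2408.1653
Nf = 1204


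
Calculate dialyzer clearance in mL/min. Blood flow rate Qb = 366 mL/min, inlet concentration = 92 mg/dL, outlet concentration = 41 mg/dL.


K = Qb * (Cb_in - Cb_out) / Cb_in
K = 366 * (92 - 41) / 92
K = 202.9 mL/min


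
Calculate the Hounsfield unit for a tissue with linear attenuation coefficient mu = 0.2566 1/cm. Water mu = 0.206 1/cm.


HU = ((mu_tissue - mu_water) / mu_water) * 1000
HU = ((0.2566 - 0.206) / 0.206) * 1000
HU = 245.6


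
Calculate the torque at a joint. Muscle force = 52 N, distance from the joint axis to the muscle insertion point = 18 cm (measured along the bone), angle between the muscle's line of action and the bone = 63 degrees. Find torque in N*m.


Torque = F * d * sin(theta)   (moment arm = d*sin(theta))
d = 18 cm = 0.18 m
Torque = 52 * 0.18 * sin(63)
Torque = 8.34 N*m


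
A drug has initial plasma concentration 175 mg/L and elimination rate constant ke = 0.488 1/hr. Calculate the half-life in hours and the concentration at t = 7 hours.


t_half = ln(2) / ke = 0.693147 / 0.488 = 1.42 hr
C(t) = C0 * exp(-ke*t) = 175 * exp(-0.488*7)
C(7) = 5.748 mg/L


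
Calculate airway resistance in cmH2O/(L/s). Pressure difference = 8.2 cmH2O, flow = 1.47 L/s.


R = dP / flow
R = 8.2 / 1.47
R = 5.578 cmH2O/(L/s)


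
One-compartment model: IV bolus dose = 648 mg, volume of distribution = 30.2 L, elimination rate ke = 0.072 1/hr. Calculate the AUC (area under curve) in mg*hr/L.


C0 = Dose/Vd = 648/30.2 = 21.457 mg/L
AUC = C0/ke = 21.457/0.072
AUC = 298 mg*hr/L


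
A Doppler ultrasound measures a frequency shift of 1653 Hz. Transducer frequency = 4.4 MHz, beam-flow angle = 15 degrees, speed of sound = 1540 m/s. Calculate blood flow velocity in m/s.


v = fd * c / (2 * f0 * cos(theta))
v = 1653 * 1540 / (2 * 4.4000e+06 * cos(15))
v = 0.2995 m/s


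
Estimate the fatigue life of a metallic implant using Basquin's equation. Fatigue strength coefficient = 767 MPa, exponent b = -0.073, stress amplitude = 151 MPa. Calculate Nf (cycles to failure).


sigma_a = sigma_f' * (2Nf)^b
2Nf = (sigma_a/sigma_f')^(1/b)
2Nf = (151/767)^(1/-0.073)
2Nf = 4.6638592e+09
Nf = 2.3319e+09


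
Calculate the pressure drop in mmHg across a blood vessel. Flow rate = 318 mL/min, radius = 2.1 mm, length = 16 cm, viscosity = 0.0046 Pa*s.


dP = 8*mu*L*Q / (pi*r^4)
Q = 318 mL/min = 5.3e-06 m^3/s
dP = 510.76 Pa = 510.76 / 133.322 mmHg = 3.831 mmHg


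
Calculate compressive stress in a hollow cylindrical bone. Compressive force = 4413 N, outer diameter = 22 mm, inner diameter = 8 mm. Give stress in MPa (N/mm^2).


A = pi*(r_o^2 - r_i^2)
r_o = 11 mm, r_i = 4 mm
A = 329.867 mm^2
sigma = F/A = 4413 / 329.867
sigma = 13.38 MPa


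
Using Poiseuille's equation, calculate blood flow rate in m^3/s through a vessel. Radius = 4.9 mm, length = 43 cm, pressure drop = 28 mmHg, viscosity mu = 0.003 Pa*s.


Q = pi*r^4*dP / (8*mu*L)
r = 0.0049 m, L = 0.43 m
dP = 28 mmHg = 3733.016 Pa
Q = 6.5511e-04 m^3/s


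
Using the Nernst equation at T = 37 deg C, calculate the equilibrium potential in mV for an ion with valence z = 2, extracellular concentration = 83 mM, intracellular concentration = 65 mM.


E = (RT/(zF)) * ln(C_out/C_in)
T = 37 + 273.15 = 310.15 K
E = (8.314 * 310.15 / (2 * 96485)) * ln(83/65)
E = 3.267 mV


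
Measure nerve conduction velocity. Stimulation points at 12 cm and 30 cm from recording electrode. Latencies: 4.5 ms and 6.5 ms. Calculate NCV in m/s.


Distance = (30 - 12) / 100 = 0.18 m
dt = (6.5 - 4.5) / 1000 = 0.002 s
NCV = dist / dt = 90 m/s


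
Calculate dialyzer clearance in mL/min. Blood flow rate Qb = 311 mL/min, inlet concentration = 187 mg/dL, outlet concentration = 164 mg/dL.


K = Qb * (Cb_in - Cb_out) / Cb_in
K = 311 * (187 - 164) / 187
K = 38.25 mL/min


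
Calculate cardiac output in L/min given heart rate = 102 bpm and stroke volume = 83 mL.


CO = HR * SV
CO = 102 * 83 / 1000
CO = 8.466 L/min


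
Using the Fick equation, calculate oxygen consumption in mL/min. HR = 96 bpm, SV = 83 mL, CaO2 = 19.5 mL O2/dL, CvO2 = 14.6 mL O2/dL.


CO = HR*SV = 96*83/1000 = 7.968 L/min
a-v O2 diff = 19.5 - 14.6 = 4.9 mL/dL
VO2 = CO * (CaO2-CvO2) * 10 dL/L
VO2 = 7.968 * 4.9 * 10
VO2 = 390.4 mL/min


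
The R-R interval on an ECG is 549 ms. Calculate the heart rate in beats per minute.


HR = 60 / RR_interval(s)
RR = 549 ms = 0.549 s
HR = 60 / 0.549 = 109.3 bpm


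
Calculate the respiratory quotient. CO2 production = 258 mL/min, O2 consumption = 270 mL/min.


RQ = VCO2 / VO2
RQ = 258 / 270
RQ = 0.9556


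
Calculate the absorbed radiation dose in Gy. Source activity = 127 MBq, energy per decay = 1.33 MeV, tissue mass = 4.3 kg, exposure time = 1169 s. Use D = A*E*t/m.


A = 127 MBq = 1.2700e+08 Bq
E = 1.33 MeV = 2.13066e-13 J
D = A*E*t/m = 1.2700e+08*2.13066e-13*1169/4.3
D = 0.007356 Gy


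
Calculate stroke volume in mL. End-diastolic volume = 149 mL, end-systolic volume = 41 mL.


SV = EDV - ESV
SV = 149 - 41
SV = 108 mL


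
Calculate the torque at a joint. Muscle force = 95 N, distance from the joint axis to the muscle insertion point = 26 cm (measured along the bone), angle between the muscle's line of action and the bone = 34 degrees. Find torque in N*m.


Torque = F * d * sin(theta)   (moment arm = d*sin(theta))
d = 26 cm = 0.26 m
Torque = 95 * 0.26 * sin(34)
Torque = 13.81 N*m


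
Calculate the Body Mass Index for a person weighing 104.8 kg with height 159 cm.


BMI = weight / height^2
height = 159 cm = 1.59 m
BMI = 104.8 / 1.59^2
BMI = 41.45 kg/m^2


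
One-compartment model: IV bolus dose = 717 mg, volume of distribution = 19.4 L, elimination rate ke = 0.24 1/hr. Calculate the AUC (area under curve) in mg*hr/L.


C0 = Dose/Vd = 717/19.4 = 36.9588 mg/L
AUC = C0/ke = 36.9588/0.24
AUC = 154 mg*hr/L


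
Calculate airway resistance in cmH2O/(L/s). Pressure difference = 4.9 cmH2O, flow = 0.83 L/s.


R = dP / flow
R = 4.9 / 0.83
R = 5.904 cmH2O/(L/s)


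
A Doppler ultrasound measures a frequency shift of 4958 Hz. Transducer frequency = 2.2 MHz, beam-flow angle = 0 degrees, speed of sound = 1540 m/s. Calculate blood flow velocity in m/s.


v = fd * c / (2 * f0 * cos(theta))
v = 4958 * 1540 / (2 * 2.2000e+06 * cos(0))
v = 1.735 m/s


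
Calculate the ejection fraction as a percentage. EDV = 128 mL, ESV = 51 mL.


SV = EDV - ESV = 128 - 51 = 77 mL
EF = SV/EDV * 100 = 77/128 * 100
EF = 60.16%


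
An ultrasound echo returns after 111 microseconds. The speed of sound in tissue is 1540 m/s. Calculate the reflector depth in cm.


depth = c * t / 2
t = 111 us = 1.1100e-04 s
depth = 1540 * 1.1100e-04 / 2
depth = 0.08547 m = 8.547 cm


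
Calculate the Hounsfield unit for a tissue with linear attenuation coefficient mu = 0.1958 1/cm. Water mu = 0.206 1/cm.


HU = ((mu_tissue - mu_water) / mu_water) * 1000
HU = ((0.1958 - 0.206) / 0.206) * 1000
HU = -49.51


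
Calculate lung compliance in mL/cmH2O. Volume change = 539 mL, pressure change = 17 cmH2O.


C = dV / dP
C = 539 / 17
C = 31.71 mL/cmH2O


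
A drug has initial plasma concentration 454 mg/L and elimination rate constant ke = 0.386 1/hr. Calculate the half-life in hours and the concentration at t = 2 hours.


t_half = ln(2) / ke = 0.693147 / 0.386 = 1.796 hr
C(t) = C0 * exp(-ke*t) = 454 * exp(-0.386*2)
C(2) = 209.8 mg/L


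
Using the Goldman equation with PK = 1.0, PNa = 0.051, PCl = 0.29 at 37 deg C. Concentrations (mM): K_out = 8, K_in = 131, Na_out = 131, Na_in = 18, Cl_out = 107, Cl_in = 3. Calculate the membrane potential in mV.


Vm = (RT/F)*ln((PK*Ko + PNa*Nao + PCl*Cli)/(PK*Ki + PNa*Nai + PCl*Clo))
Numer = 15.551, Denom = 162.948
Vm = -62.79 mV


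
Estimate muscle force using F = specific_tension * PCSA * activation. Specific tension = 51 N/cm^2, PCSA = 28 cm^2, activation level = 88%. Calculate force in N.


F = sigma * PCSA * activation
F = 51 * 28 * 0.88
F = 1257 N


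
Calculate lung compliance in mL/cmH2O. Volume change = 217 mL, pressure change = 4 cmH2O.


C = dV / dP
C = 217 / 4
C = 54.25 mL/cmH2O


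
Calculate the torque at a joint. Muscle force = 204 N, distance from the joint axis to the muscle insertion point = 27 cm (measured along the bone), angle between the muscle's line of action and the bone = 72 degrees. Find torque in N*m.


Torque = F * d * sin(theta)   (moment arm = d*sin(theta))
d = 27 cm = 0.27 m
Torque = 204 * 0.27 * sin(72)
Torque = 52.38 N*m


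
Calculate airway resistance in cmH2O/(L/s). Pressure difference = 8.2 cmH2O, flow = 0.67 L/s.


R = dP / flow
R = 8.2 / 0.67
R = 12.24 cmH2O/(L/s)


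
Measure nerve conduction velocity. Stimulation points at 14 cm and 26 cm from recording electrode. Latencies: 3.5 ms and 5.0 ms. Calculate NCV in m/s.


Distance = (26 - 14) / 100 = 0.12 m
dt = (5.0 - 3.5) / 1000 = 0.0015 s
NCV = dist / dt = 80 m/s


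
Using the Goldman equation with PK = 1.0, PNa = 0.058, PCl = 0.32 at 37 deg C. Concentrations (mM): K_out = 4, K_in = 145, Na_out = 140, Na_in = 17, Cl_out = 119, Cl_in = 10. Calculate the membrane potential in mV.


Vm = (RT/F)*ln((PK*Ko + PNa*Nao + PCl*Cli)/(PK*Ki + PNa*Nai + PCl*Clo))
Numer = 15.32, Denom = 184.066
Vm = -66.44 mV


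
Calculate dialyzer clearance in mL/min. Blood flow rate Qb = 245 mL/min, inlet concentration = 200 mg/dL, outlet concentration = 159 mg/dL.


K = Qb * (Cb_in - Cb_out) / Cb_in
K = 245 * (200 - 159) / 200
K = 50.23 mL/min


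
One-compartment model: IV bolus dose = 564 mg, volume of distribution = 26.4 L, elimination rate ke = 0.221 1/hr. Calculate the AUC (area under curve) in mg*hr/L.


C0 = Dose/Vd = 564/26.4 = 21.3636 mg/L
AUC = C0/ke = 21.3636/0.221
AUC = 96.67 mg*hr/L


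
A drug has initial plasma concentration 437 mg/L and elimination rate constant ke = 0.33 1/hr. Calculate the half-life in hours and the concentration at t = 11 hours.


t_half = ln(2) / ke = 0.693147 / 0.33 = 2.1 hr
C(t) = C0 * exp(-ke*t) = 437 * exp(-0.33*11)
C(11) = 11.59 mg/L


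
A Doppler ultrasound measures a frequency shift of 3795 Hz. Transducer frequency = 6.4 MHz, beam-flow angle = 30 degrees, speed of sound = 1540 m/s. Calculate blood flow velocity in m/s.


v = fd * c / (2 * f0 * cos(theta))
v = 3795 * 1540 / (2 * 6.4000e+06 * cos(30))
v = 0.5272 m/s


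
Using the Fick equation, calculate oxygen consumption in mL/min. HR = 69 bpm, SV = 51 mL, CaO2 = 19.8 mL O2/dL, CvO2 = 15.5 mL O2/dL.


CO = HR*SV = 69*51/1000 = 3.519 L/min
a-v O2 diff = 19.8 - 15.5 = 4.3 mL/dL
VO2 = CO * (CaO2-CvO2) * 10 dL/L
VO2 = 3.519 * 4.3 * 10
VO2 = 151.3 mL/min


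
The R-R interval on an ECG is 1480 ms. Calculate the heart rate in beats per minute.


HR = 60 / RR_interval(s)
RR = 1480 ms = 1.48 s
HR = 60 / 1.48 = 40.54 bpm


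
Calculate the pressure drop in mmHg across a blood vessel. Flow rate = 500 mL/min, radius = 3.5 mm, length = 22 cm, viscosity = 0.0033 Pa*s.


dP = 8*mu*L*Q / (pi*r^4)
Q = 500 mL/min = 8.33333e-06 m^3/s
dP = 102.665 Pa = 102.665 / 133.322 mmHg = 0.7701 mmHg


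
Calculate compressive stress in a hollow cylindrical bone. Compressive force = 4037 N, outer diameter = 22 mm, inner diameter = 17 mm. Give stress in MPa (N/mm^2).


A = pi*(r_o^2 - r_i^2)
r_o = 11 mm, r_i = 8.5 mm
A = 153.153 mm^2
sigma = F/A = 4037 / 153.153
sigma = 26.36 MPa


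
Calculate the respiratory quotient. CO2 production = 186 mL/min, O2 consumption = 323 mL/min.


RQ = VCO2 / VO2
RQ = 186 / 323
RQ = 0.5759


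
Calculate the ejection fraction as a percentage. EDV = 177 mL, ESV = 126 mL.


SV = EDV - ESV = 177 - 126 = 51 mL
EF = SV/EDV * 100 = 51/177 * 100
EF = 28.81%


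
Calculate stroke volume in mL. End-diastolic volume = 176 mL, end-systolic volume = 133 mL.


SV = EDV - ESV
SV = 176 - 133
SV = 43 mL


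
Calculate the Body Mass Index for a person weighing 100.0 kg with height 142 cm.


BMI = weight / height^2
height = 142 cm = 1.42 m
BMI = 100.0 / 1.42^2
BMI = 49.59 kg/m^2


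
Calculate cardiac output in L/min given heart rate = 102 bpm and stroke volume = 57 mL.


CO = HR * SV
CO = 102 * 57 / 1000
CO = 5.814 L/min


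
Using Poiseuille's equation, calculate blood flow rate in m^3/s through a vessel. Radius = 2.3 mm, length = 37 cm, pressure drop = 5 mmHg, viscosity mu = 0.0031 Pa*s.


Q = pi*r^4*dP / (8*mu*L)
r = 0.0023 m, L = 0.37 m
dP = 5 mmHg = 666.61 Pa
Q = 6.3867e-06 m^3/s


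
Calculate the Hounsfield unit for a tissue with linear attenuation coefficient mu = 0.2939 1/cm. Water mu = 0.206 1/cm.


HU = ((mu_tissue - mu_water) / mu_water) * 1000
HU = ((0.2939 - 0.206) / 0.206) * 1000
HU = 426.7


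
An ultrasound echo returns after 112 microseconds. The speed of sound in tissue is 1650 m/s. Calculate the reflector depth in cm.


depth = c * t / 2
t = 112 us = 1.1200e-04 s
depth = 1650 * 1.1200e-04 / 2
depth = 0.0924 m = 9.24 cm


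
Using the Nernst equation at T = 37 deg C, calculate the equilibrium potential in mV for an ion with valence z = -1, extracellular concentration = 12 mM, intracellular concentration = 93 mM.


E = (RT/(zF)) * ln(C_out/C_in)
T = 37 + 273.15 = 310.15 K
E = (8.314 * 310.15 / (-1 * 96485)) * ln(12/93)
E = 54.73 mV


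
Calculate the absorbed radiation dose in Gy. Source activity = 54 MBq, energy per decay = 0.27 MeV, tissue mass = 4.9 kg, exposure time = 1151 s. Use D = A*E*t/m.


A = 54 MBq = 5.4000e+07 Bq
E = 0.27 MeV = 4.3254e-14 J
D = A*E*t/m = 5.4000e+07*4.3254e-14*1151/4.9
D = 5.4865e-04 Gy


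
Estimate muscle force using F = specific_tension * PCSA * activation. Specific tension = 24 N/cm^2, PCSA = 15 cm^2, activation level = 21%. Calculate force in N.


F = sigma * PCSA * activation
F = 24 * 15 * 0.21
F = 75.6 N


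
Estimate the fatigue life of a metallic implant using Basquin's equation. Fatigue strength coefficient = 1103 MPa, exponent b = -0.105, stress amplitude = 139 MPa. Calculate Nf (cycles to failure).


sigma_a = sigma_f' * (2Nf)^b
2Nf = (sigma_a/sigma_f')^(1/b)
2Nf = (139/1103)^(1/-0.105)
2Nf = 3.6918571e+08
Nf = 1.8459e+08


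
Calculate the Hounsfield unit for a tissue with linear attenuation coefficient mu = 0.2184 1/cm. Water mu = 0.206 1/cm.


HU = ((mu_tissue - mu_water) / mu_water) * 1000
HU = ((0.2184 - 0.206) / 0.206) * 1000
HU = 60.19


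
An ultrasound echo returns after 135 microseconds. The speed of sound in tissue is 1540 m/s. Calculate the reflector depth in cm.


depth = c * t / 2
t = 135 us = 1.3500e-04 s
depth = 1540 * 1.3500e-04 / 2
depth = 0.10395 m = 10.395 cm
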